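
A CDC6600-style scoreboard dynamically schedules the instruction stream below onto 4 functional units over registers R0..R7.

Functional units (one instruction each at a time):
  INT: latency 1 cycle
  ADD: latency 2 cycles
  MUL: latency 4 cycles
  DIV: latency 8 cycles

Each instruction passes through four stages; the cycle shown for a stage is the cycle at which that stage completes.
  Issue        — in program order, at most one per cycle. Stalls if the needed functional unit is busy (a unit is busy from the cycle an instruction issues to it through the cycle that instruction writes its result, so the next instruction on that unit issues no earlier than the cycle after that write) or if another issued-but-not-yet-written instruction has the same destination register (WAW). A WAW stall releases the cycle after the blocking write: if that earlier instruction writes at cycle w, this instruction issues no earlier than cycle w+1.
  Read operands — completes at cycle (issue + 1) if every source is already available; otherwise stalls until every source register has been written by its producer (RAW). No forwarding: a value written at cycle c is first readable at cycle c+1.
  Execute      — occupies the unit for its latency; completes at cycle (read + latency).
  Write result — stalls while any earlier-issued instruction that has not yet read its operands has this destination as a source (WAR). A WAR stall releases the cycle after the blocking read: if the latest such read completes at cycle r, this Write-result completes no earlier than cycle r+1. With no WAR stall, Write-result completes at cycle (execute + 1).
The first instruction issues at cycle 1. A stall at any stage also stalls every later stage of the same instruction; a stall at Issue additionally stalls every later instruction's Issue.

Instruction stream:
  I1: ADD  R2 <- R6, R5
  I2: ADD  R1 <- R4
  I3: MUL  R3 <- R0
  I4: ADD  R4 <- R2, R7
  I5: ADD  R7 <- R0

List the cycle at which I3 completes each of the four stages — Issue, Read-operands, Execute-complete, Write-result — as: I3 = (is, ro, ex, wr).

1) issue 1, read 2, done 4, write 5
2) issue 6, read 7, done 9, write 10  <struct: ADD busy until I1 writes@5>
3) issue 7, read 8, done 12, write 13
4) issue 11, read 12, done 14, write 15  <struct: ADD busy until I2 writes@10>
5) issue 16, read 17, done 19, write 20  <struct: ADD busy until I4 writes@15>

I3 = (7, 8, 12, 13)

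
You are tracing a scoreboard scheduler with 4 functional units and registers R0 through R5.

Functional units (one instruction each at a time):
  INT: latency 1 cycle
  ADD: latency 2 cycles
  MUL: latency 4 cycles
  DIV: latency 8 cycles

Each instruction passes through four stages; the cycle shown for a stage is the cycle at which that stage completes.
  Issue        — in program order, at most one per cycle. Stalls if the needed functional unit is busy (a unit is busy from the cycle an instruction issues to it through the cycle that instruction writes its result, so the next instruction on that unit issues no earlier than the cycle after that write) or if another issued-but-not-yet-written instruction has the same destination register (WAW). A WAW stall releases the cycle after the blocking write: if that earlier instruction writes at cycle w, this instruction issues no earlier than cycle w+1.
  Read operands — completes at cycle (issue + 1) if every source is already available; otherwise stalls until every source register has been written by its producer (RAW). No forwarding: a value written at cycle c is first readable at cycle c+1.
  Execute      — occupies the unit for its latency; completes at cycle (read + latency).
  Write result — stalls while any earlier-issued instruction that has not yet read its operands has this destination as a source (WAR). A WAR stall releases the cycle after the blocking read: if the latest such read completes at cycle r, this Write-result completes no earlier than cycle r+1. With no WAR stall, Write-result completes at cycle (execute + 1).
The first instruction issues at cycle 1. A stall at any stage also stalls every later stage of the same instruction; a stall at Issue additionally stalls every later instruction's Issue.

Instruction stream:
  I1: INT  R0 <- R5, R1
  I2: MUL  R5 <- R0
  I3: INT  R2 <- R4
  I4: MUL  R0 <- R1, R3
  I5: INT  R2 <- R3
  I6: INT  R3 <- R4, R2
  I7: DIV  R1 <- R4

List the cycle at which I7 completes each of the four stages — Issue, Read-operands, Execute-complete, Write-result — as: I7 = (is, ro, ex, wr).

I7 = (17, 18, 26, 27)

I1: IS=1 RO=2 EX=3 WR=4
I2: IS=2 RO=5 EX=9 WR=10  [RAW R0: wait I1 write@4]
I3: IS=5 RO=6 EX=7 WR=8  [struct: INT busy until I1 writes@4]
I4: IS=11 RO=12 EX=16 WR=17  [struct: MUL busy until I2 writes@10]
I5: IS=12 RO=13 EX=14 WR=15
I6: IS=16 RO=17 EX=18 WR=19  [struct: INT busy until I5 writes@15]
I7: IS=17 RO=18 EX=26 WR=27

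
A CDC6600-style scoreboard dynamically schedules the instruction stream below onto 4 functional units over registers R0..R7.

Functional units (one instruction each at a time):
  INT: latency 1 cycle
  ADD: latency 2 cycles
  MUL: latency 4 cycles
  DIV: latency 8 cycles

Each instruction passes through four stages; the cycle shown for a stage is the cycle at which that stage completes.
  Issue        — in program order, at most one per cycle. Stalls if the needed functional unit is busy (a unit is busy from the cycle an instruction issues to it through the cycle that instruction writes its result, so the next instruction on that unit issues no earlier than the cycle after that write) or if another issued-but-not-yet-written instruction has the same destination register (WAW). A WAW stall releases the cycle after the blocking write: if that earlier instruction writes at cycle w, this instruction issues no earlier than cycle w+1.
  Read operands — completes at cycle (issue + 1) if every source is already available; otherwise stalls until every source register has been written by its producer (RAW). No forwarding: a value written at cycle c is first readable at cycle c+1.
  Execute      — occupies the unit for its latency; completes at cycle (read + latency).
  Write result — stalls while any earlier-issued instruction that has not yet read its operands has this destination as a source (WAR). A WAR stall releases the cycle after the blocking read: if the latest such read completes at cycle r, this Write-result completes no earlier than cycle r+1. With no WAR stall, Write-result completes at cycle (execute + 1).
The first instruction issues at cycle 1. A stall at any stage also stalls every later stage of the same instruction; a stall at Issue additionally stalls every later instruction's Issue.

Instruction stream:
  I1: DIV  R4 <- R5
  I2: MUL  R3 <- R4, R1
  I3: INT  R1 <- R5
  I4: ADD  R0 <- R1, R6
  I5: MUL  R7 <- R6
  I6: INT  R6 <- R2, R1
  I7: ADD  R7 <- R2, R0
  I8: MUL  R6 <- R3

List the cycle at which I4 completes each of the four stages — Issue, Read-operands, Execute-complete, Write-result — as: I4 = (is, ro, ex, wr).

I4 = (4, 14, 16, 17)

t=1  I1 dispatched to DIV
t=2  I1 operands ready, I2 dispatched to MUL
t=3  I3 dispatched to INT
t=4  I3 operands ready, I4 dispatched to ADD
t=5  I3 complete
t=10  I1 complete
t=11  R4←I1
t=12  I2 operands ready
t=13  R1←I3
t=14  I4 operands ready
t=16  I2 complete, I4 complete
t=17  R3←I2, R0←I4
t=18  I5 dispatched to MUL
t=19  I5 operands ready, I6 dispatched to INT
t=20  I6 operands ready
t=21  I6 complete
t=22  R6←I6
t=23  I5 complete
t=24  R7←I5
t=25  I7 dispatched to ADD
t=26  I7 operands ready, I8 dispatched to MUL
t=27  I8 operands ready
t=28  I7 complete
t=29  R7←I7
t=31  I8 complete
t=32  R6←I8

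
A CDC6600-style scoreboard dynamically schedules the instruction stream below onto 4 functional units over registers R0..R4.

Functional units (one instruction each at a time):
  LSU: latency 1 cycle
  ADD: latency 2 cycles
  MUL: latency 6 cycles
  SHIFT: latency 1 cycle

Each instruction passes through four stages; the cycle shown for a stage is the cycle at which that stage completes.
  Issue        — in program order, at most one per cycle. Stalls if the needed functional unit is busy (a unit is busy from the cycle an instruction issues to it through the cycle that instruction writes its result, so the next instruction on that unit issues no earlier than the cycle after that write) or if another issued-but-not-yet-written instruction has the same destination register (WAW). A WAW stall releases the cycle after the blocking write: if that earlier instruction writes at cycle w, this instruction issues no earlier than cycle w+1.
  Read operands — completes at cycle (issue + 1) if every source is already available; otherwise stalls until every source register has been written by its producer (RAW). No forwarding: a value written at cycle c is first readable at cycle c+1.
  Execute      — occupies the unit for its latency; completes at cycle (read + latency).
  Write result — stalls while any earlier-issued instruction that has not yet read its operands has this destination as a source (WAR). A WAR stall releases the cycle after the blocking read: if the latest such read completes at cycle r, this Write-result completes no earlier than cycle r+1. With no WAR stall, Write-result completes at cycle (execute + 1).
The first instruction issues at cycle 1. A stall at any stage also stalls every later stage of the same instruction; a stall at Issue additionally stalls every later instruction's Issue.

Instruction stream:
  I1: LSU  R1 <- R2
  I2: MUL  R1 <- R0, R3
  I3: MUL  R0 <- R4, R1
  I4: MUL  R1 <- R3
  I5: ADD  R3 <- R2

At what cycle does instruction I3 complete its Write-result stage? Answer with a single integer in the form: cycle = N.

I1 -> (1, 2, 3, 4)
I2 -> (5, 6, 12, 13)  // WAW R1: wait I1 write@4
I3 -> (14, 15, 21, 22)  // struct: MUL busy until I2 writes@13
I4 -> (23, 24, 30, 31)  // struct: MUL busy until I3 writes@22
I5 -> (24, 25, 27, 28)

cycle = 22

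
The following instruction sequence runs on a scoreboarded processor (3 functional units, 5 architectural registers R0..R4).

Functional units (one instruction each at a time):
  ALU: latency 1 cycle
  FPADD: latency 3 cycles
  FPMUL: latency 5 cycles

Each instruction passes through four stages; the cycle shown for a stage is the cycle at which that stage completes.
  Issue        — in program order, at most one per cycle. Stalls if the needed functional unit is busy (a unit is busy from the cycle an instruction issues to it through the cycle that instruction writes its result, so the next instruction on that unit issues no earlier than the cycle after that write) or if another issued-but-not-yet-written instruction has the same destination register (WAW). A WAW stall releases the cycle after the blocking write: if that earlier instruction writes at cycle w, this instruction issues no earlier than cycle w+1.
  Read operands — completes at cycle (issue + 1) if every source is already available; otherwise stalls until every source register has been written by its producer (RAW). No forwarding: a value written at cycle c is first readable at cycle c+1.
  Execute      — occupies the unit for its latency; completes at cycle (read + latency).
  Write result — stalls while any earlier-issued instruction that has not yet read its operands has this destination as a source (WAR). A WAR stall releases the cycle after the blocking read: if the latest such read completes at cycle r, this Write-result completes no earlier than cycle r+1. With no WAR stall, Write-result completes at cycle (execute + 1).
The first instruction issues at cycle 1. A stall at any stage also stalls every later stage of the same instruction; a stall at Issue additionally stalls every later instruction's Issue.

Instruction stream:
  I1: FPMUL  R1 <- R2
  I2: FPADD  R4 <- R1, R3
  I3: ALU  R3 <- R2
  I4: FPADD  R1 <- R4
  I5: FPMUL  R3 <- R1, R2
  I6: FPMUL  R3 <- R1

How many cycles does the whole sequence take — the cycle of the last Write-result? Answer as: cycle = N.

  I1 | 1 | 2 | 7 | 8
  I2 | 2 | 9 | 12 | 13   RAW R1: wait I1 write@8
  I3 | 3 | 4 | 5 | 10   WAR R3: wait I2 read@9
  I4 | 14 | 15 | 18 | 19   struct: FPADD busy until I2 writes@13
  I5 | 15 | 20 | 25 | 26   RAW R1: wait I4 write@19
  I6 | 27 | 28 | 33 | 34   struct: FPMUL busy until I5 writes@26

cycle = 34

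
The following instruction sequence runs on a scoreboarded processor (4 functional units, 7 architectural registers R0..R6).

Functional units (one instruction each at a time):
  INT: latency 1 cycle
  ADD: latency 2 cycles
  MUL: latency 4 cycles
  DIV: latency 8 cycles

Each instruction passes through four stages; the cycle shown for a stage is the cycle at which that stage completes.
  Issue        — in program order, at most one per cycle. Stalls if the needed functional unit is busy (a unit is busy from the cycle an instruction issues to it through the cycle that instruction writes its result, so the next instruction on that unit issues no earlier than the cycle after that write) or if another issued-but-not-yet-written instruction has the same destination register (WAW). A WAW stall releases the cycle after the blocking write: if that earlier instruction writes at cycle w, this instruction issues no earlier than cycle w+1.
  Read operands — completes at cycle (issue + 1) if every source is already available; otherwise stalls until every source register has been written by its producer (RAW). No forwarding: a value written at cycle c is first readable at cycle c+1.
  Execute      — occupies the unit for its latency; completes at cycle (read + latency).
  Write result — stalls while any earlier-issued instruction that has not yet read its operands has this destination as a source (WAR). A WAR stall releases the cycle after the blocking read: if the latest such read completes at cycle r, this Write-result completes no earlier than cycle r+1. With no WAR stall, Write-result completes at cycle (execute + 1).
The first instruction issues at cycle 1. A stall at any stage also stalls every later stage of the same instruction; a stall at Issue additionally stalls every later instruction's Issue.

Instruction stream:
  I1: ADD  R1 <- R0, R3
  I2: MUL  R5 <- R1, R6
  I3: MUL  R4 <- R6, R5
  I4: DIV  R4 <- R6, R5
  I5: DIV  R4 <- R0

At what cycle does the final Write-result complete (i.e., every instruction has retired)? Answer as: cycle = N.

cycle = 40

[I1] 1/2/4/5
[I2] 2/6/10/11  (RAW R1: wait I1 write@5)
[I3] 12/13/17/18  (struct: MUL busy until I2 writes@11)
[I4] 19/20/28/29  (WAW R4: wait I3 write@18)
[I5] 30/31/39/40  (struct: DIV busy until I4 writes@29)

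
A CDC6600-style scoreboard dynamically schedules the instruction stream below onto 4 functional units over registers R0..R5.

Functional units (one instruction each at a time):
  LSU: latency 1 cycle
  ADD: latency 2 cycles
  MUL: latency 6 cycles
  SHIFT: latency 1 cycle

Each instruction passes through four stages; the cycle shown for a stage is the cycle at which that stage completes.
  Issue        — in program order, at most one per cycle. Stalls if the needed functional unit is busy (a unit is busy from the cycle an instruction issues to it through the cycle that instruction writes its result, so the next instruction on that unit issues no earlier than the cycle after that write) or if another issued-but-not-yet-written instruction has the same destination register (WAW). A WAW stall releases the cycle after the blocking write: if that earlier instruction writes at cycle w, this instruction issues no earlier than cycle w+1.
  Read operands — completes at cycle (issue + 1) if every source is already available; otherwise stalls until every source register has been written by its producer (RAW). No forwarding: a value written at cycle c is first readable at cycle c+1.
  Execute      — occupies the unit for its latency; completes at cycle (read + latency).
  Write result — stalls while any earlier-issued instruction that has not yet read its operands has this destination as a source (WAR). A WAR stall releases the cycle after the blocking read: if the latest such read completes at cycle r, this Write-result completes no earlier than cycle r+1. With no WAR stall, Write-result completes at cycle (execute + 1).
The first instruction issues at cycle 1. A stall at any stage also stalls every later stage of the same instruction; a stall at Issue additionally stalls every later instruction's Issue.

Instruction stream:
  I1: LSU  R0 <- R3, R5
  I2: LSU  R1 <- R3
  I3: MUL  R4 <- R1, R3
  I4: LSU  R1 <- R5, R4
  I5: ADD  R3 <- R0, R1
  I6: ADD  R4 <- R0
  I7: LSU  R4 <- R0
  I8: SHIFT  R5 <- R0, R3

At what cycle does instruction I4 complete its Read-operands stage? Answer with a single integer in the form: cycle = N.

cycle = 17

t=1  I1 dispatched to LSU
t=2  I1 operands ready
t=3  I1 complete
t=4  R0←I1
t=5  I2 dispatched to LSU
t=6  I2 operands ready; I3 dispatched to MUL
t=7  I2 complete
t=8  R1←I2
t=9  I3 operands ready; I4 dispatched to LSU
t=10  I5 dispatched to ADD
t=15  I3 complete
t=16  R4←I3
t=17  I4 operands ready
t=18  I4 complete
t=19  R1←I4
t=20  I5 operands ready
t=22  I5 complete
t=23  R3←I5
t=24  I6 dispatched to ADD
t=25  I6 operands ready
t=27  I6 complete
t=28  R4←I6
t=29  I7 dispatched to LSU
t=30  I7 operands ready; I8 dispatched to SHIFT
t=31  I7 complete; I8 operands ready
t=32  R4←I7; I8 complete
t=33  R5←I8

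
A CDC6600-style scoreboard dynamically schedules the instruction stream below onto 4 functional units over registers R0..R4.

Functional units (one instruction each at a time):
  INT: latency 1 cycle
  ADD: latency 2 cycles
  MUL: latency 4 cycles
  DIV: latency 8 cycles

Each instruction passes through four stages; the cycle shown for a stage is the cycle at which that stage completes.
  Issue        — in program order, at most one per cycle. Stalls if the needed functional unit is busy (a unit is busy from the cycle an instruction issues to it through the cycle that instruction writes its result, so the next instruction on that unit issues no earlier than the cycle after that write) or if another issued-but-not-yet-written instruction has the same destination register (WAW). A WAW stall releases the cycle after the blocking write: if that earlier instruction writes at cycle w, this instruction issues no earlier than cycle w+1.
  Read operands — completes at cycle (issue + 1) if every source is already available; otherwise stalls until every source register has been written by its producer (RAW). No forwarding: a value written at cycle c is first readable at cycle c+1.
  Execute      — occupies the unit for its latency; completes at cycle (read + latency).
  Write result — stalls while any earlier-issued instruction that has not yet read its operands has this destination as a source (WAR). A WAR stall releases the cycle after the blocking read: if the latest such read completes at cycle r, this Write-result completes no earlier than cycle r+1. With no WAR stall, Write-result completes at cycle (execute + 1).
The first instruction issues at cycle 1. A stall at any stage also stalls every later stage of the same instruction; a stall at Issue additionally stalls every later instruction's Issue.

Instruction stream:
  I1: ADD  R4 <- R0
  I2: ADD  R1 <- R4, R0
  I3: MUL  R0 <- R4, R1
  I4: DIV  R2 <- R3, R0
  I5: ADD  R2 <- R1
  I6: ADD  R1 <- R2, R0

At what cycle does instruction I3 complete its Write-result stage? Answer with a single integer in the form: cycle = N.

cycle = 16

  I1 | 1 | 2 | 4 | 5
  I2 | 6 | 7 | 9 | 10   struct: ADD busy until I1 writes@5
  I3 | 7 | 11 | 15 | 16   RAW R1: wait I2 write@10
  I4 | 8 | 17 | 25 | 26   RAW R0: wait I3 write@16
  I5 | 27 | 28 | 30 | 31   WAW R2: wait I4 write@26
  I6 | 32 | 33 | 35 | 36   struct: ADD busy until I5 writes@31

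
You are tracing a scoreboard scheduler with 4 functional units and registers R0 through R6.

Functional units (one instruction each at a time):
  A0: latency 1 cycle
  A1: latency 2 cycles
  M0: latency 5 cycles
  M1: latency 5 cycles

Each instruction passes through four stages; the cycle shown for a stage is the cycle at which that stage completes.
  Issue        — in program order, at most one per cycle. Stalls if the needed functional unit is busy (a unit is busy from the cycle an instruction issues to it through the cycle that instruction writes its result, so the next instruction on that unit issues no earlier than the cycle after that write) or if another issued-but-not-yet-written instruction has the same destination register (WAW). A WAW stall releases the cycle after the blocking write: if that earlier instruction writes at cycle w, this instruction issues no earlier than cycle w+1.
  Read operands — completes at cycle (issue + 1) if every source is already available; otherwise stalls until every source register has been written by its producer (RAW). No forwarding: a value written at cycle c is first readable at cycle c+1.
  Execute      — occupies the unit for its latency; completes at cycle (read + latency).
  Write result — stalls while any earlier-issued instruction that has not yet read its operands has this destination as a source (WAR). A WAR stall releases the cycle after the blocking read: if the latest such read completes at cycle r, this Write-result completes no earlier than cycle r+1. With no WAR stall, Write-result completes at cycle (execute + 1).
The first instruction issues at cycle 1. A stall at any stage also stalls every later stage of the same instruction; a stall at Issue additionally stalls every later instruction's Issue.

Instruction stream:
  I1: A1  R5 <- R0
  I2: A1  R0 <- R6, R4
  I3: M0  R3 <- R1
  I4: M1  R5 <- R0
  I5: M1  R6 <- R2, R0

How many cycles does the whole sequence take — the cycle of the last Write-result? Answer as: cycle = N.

cycle = 25

I1: IS=1 RO=2 EX=4 WR=5
I2: IS=6 RO=7 EX=9 WR=10  [struct: A1 busy until I1 writes@5]
I3: IS=7 RO=8 EX=13 WR=14
I4: IS=8 RO=11 EX=16 WR=17  [RAW R0: wait I2 write@10]
I5: IS=18 RO=19 EX=24 WR=25  [struct: M1 busy until I4 writes@17]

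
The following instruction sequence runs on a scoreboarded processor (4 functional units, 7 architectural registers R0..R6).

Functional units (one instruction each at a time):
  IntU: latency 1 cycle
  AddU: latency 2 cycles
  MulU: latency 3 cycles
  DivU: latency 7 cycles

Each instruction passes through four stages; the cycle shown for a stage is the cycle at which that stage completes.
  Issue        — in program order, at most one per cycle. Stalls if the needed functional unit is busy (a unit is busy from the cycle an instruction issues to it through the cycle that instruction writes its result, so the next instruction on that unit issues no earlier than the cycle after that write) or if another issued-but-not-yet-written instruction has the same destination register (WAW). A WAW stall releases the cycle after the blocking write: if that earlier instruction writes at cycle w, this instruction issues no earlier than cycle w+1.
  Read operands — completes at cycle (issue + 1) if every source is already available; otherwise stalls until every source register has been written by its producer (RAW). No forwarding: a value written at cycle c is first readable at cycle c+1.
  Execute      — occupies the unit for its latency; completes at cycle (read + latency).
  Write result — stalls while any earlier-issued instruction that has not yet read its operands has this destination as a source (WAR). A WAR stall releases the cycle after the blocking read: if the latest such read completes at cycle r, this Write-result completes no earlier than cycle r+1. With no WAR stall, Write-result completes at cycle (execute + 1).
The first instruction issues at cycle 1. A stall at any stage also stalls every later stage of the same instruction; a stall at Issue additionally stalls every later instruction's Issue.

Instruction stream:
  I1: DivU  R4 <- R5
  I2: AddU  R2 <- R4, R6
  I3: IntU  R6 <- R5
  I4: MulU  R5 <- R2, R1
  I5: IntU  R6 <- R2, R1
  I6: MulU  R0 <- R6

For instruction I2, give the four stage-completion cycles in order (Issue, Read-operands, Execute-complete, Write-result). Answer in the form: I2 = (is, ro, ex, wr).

I2 = (2, 11, 13, 14)

[I1] 1/2/9/10
[I2] 2/11/13/14  (RAW R4: wait I1 write@10)
[I3] 3/4/5/12  (WAR R6: wait I2 read@11)
[I4] 4/15/18/19  (RAW R2: wait I2 write@14)
[I5] 13/15/16/17  (struct: IntU busy until I3 writes@12; RAW R2: wait I2 write@14)
[I6] 20/21/24/25  (struct: MulU busy until I4 writes@19)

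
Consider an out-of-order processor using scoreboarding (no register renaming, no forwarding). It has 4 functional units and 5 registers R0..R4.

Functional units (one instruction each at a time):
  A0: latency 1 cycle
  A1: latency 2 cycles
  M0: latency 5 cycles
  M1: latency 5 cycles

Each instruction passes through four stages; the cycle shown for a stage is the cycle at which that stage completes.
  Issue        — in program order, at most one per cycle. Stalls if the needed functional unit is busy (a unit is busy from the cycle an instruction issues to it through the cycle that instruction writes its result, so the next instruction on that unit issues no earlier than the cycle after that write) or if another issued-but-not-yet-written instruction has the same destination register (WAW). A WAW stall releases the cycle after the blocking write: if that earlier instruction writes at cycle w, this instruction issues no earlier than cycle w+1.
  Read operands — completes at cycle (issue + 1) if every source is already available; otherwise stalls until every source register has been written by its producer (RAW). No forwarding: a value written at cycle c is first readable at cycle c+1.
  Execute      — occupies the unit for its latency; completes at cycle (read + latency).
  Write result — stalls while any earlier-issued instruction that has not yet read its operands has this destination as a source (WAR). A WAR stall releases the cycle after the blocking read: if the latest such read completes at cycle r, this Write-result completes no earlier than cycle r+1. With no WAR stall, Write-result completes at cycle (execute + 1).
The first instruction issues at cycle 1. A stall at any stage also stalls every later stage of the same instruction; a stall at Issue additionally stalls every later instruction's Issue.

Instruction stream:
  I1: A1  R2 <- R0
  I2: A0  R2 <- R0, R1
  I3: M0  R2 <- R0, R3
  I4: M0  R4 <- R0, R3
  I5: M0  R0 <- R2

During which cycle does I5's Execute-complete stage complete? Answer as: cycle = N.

cycle = 32

I1 -> (1, 2, 4, 5)
I2 -> (6, 7, 8, 9)  // WAW R2: wait I1 write@5
I3 -> (10, 11, 16, 17)  // WAW R2: wait I2 write@9
I4 -> (18, 19, 24, 25)  // struct: M0 busy until I3 writes@17
I5 -> (26, 27, 32, 33)  // struct: M0 busy until I4 writes@25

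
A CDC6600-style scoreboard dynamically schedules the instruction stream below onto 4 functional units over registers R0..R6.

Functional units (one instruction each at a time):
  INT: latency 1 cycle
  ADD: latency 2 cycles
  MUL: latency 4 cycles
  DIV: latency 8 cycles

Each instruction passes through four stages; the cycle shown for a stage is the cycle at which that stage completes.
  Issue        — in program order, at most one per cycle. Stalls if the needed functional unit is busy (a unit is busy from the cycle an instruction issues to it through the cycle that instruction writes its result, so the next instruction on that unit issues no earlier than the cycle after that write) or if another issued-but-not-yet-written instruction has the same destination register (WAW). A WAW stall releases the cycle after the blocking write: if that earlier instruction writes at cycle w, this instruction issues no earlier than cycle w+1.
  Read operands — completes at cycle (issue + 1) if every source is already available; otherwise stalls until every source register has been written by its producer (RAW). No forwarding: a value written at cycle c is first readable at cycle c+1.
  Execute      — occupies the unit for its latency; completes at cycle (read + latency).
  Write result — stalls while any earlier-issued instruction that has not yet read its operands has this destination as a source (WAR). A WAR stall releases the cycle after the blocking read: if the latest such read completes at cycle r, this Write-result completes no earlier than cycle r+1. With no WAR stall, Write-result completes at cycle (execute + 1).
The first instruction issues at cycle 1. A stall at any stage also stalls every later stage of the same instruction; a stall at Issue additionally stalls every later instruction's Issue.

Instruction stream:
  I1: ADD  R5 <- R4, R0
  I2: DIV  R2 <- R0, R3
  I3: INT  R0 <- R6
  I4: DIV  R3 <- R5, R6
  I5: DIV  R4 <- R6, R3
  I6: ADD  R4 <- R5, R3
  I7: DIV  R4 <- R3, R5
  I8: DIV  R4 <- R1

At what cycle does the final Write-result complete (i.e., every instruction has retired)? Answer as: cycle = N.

I1: IS=1 RO=2 EX=4 WR=5
I2: IS=2 RO=3 EX=11 WR=12
I3: IS=3 RO=4 EX=5 WR=6
I4: IS=13 RO=14 EX=22 WR=23  [struct: DIV busy until I2 writes@12]
I5: IS=24 RO=25 EX=33 WR=34  [struct: DIV busy until I4 writes@23]
I6: IS=35 RO=36 EX=38 WR=39  [WAW R4: wait I5 write@34]
I7: IS=40 RO=41 EX=49 WR=50  [WAW R4: wait I6 write@39]
I8: IS=51 RO=52 EX=60 WR=61  [struct: DIV busy until I7 writes@50]

cycle = 61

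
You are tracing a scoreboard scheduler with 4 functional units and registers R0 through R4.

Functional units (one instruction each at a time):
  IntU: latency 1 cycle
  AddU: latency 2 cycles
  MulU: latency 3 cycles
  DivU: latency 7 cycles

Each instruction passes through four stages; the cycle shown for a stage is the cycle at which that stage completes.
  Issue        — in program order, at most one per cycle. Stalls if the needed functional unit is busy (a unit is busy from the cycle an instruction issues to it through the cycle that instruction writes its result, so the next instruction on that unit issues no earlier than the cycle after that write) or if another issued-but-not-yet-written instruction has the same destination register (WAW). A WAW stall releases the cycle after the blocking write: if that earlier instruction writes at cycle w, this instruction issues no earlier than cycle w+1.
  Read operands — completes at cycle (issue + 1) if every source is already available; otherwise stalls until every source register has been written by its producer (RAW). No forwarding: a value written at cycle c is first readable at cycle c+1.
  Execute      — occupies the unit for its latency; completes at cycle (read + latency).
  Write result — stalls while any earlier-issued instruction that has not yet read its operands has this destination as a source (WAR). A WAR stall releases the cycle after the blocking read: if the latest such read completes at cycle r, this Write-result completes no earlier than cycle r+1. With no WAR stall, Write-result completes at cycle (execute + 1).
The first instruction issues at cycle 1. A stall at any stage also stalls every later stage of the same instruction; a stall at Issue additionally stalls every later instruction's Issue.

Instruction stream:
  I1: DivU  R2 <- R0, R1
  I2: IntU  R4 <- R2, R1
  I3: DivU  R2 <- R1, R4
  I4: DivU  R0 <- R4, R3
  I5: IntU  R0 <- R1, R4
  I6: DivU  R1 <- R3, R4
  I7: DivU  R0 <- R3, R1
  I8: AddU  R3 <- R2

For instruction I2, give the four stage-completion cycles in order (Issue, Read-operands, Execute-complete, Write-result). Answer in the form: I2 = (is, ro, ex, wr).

I2 = (2, 11, 12, 13)

c1: I1 dispatched to DivU
c2: I1 operands ready · I2 dispatched to IntU
c9: I1 complete
c10: R2←I1
c11: I2 operands ready · I3 dispatched to DivU
c12: I2 complete
c13: R4←I2
c14: I3 operands ready
c21: I3 complete
c22: R2←I3
c23: I4 dispatched to DivU
c24: I4 operands ready
c31: I4 complete
c32: R0←I4
c33: I5 dispatched to IntU
c34: I5 operands ready · I6 dispatched to DivU
c35: I5 complete · I6 operands ready
c36: R0←I5
c42: I6 complete
c43: R1←I6
c44: I7 dispatched to DivU
c45: I7 operands ready · I8 dispatched to AddU
c46: I8 operands ready
c48: I8 complete
c49: R3←I8
c52: I7 complete
c53: R0←I7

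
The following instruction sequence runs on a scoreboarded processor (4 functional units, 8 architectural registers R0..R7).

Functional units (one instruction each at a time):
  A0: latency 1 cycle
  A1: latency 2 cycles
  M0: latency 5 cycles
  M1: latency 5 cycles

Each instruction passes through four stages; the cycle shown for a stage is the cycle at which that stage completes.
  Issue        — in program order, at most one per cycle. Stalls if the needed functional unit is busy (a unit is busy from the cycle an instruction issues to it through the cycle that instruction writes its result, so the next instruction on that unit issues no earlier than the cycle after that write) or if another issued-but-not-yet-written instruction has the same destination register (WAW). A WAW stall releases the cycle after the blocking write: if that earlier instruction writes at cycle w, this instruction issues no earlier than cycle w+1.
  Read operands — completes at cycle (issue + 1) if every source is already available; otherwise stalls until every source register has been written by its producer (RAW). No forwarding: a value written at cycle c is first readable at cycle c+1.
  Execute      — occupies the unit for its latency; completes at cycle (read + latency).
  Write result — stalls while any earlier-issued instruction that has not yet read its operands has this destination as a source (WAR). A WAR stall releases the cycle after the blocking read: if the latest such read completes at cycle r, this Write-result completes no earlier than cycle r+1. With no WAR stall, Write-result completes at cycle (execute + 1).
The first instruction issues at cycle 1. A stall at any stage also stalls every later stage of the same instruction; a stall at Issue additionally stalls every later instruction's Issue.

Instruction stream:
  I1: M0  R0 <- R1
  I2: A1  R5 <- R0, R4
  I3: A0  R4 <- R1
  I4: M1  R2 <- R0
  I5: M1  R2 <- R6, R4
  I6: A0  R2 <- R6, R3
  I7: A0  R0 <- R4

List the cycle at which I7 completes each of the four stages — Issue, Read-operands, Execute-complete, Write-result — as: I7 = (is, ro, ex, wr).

I7 = (28, 29, 30, 31)

[1] I1 issues→M0
[2] I1 reads · I2 issues→A1
[3] I3 issues→A0
[4] I3 reads · I4 issues→M1
[5] I3 exec-done
[7] I1 exec-done
[8] I1 writes R0
[9] I2 reads · I4 reads
[10] I3 writes R4
[11] I2 exec-done
[12] I2 writes R5
[14] I4 exec-done
[15] I4 writes R2
[16] I5 issues→M1
[17] I5 reads
[22] I5 exec-done
[23] I5 writes R2
[24] I6 issues→A0
[25] I6 reads
[26] I6 exec-done
[27] I6 writes R2
[28] I7 issues→A0
[29] I7 reads
[30] I7 exec-done
[31] I7 writes R0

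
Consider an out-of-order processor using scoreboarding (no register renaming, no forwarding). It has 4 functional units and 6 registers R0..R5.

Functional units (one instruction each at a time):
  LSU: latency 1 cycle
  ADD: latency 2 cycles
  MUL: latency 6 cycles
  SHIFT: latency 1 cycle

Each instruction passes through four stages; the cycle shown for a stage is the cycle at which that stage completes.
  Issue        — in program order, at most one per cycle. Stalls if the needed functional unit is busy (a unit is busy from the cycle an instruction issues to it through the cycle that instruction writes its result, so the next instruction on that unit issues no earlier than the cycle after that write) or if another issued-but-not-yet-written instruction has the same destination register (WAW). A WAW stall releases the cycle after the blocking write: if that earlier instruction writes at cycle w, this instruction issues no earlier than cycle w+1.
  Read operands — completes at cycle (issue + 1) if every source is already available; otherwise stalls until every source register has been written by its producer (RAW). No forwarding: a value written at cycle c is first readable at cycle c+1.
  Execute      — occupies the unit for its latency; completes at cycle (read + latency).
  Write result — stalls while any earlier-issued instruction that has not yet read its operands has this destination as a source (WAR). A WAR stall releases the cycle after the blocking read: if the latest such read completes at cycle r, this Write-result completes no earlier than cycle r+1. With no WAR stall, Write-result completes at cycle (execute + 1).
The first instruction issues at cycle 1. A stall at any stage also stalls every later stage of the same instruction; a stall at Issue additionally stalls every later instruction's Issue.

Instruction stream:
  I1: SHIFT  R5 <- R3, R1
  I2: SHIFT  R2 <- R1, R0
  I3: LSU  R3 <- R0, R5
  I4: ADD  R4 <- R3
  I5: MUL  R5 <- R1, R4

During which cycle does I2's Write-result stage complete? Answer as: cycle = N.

cycle 1: issue I1 (SHIFT)
cycle 2: I1 read-ops
cycle 3: I1 finished on SHIFT
cycle 4: I1→R5
cycle 5: issue I2 (SHIFT)
cycle 6: I2 read-ops · issue I3 (LSU)
cycle 7: I2 finished on SHIFT · I3 read-ops · issue I4 (ADD)
cycle 8: I2→R2 · I3 finished on LSU · issue I5 (MUL)
cycle 9: I3→R3
cycle 10: I4 read-ops
cycle 12: I4 finished on ADD
cycle 13: I4→R4
cycle 14: I5 read-ops
cycle 20: I5 finished on MUL
cycle 21: I5→R5

cycle = 8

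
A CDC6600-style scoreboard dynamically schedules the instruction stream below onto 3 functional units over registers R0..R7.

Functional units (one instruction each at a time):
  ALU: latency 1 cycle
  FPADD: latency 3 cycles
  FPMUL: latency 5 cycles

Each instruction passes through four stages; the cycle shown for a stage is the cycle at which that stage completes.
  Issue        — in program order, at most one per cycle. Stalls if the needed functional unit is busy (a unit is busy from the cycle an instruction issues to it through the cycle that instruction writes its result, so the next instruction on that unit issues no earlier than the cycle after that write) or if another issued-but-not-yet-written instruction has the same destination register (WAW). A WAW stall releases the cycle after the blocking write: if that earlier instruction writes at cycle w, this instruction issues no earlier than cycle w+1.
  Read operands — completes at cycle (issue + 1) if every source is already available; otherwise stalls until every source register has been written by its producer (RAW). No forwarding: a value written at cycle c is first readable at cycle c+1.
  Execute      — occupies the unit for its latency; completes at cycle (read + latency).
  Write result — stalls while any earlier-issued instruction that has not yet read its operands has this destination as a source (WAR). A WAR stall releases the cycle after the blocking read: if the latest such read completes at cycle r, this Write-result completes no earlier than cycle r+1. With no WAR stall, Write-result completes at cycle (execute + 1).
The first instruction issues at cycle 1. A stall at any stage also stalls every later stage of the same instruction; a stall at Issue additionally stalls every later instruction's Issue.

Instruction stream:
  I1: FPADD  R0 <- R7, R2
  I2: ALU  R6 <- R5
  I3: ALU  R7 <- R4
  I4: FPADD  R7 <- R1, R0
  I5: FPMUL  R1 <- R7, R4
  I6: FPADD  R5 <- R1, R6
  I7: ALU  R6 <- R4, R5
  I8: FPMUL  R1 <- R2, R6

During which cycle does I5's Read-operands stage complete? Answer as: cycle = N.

  I1 | 1 | 2 | 5 | 6
  I2 | 2 | 3 | 4 | 5
  I3 | 6 | 7 | 8 | 9   struct: ALU busy until I2 writes@5
  I4 | 10 | 11 | 14 | 15   WAW R7: wait I3 write@9
  I5 | 11 | 16 | 21 | 22   RAW R7: wait I4 write@15
  I6 | 16 | 23 | 26 | 27   struct: FPADD busy until I4 writes@15 · RAW R1: wait I5 write@22
  I7 | 17 | 28 | 29 | 30   RAW R5: wait I6 write@27
  I8 | 23 | 31 | 36 | 37   struct: FPMUL busy until I5 writes@22 · RAW R6: wait I7 write@30

cycle = 16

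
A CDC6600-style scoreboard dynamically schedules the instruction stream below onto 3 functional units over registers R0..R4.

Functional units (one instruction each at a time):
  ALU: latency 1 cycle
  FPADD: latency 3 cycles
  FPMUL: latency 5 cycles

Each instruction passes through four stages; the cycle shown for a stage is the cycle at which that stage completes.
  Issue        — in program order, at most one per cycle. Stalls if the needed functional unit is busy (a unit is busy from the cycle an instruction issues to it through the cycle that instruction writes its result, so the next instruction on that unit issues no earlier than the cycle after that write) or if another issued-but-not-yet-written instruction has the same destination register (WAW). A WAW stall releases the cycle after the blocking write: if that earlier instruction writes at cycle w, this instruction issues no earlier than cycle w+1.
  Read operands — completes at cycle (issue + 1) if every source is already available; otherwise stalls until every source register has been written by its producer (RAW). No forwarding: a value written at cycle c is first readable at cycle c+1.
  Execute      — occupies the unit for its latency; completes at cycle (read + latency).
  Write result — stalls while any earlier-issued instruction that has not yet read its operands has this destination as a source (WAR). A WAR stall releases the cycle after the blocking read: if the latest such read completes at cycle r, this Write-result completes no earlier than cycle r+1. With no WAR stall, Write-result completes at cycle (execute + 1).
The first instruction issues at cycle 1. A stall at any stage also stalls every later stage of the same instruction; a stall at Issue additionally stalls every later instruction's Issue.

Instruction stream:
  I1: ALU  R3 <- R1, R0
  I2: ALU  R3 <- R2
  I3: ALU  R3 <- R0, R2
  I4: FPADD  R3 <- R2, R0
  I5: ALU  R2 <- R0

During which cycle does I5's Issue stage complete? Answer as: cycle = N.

[1] I1 dispatched to ALU
[2] I1 operands ready
[3] I1 complete
[4] R3←I1
[5] I2 dispatched to ALU
[6] I2 operands ready
[7] I2 complete
[8] R3←I2
[9] I3 dispatched to ALU
[10] I3 operands ready
[11] I3 complete
[12] R3←I3
[13] I4 dispatched to FPADD
[14] I4 operands ready; I5 dispatched to ALU
[15] I5 operands ready
[16] I5 complete
[17] I4 complete; R2←I5
[18] R3←I4

cycle = 14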